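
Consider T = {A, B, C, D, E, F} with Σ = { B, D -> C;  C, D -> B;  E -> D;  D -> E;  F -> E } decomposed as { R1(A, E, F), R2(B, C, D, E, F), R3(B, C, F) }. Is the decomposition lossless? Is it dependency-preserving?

Lossless test (chase): Rows 1 and 2 agree on E; apply E→D and equate their D entries. Rows 1 and 3 agree on F; apply F→E and equate their E entries. Rows 1 and 3 agree on E; apply E→D and equate their D entries. No row becomes fully distinguished — the join is lossy.
Dependency preservation: every FD's attributes lie within a single fragment, so each can be enforced locally — preserved.

lossy but dependency-preserving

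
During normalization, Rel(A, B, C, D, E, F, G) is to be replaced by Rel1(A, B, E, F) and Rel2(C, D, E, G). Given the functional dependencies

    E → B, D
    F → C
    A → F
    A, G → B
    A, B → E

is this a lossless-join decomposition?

Common attributes: Rel1 ∩ Rel2 = {E}.
Closure of {E}: E → B, D applies, adding B, D. So (E)⁺ = {B, D, E}.
The closure contains neither all of Rel1 = {A, B, E, F} nor all of Rel2 = {C, D, E, G}, so the common attributes are not a superkey of either fragment. The join is lossy.

No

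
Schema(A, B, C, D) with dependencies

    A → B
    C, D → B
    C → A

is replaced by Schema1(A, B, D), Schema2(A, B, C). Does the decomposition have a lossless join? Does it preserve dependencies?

lossy but dependency-preserving

Lossless test: (A, B)⁺ = {A, B}, which is a superkey of neither fragment — lossy.
Dependency preservation: C, D → B is not contained in any single fragment, but the restricted closure of its left-hand side across the fragments still reaches the right-hand side; the remaining FDs each lie inside some fragment. All dependencies are preserved.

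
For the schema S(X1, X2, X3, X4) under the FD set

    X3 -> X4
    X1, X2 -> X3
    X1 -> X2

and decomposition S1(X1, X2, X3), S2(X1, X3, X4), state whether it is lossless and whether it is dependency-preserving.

lossless and dependency-preserving

Lossless test: (X1, X3)⁺ = {X1, X2, X3, X4}, which contains all of one fragment — lossless.
Dependency preservation: every FD's attributes lie within a single fragment, so each can be enforced locally — preserved.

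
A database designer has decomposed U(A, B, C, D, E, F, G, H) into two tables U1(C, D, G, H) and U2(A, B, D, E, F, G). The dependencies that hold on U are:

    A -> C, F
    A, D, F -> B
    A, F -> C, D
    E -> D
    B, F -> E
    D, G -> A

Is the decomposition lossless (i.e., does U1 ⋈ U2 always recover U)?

Common attributes: U1 ∩ U2 = {D, G}.
Closure of {D, G}: D, G → A applies, adding A; A → C, F applies, adding C, F; A, D, F → B applies, adding B; B, F → E applies, adding E. So (D, G)⁺ = {A, B, C, D, E, F, G}.
This closure contains every attribute of U2, so U1 ∩ U2 → U2. The join is lossless.

Yes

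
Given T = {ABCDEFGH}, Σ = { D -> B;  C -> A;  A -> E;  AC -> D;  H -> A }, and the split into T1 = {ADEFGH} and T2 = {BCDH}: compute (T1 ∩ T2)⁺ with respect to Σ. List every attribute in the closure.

ABDEH

T1 ∩ T2 = {DH}.
D → B applies, adding B
H → A applies, adding A
A → E applies, adding E
Closure: {ABDEH}.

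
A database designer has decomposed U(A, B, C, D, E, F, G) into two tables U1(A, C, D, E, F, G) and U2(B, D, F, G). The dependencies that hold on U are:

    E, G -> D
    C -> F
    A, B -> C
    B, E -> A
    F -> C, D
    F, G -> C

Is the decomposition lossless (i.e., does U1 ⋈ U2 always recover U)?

Common attributes: U1 ∩ U2 = {D, F, G}.
Closure of {D, F, G}: F → C, D applies, adding C. So (D, F, G)⁺ = {C, D, F, G}.
The closure contains neither all of U1 = {A, C, D, E, F, G} nor all of U2 = {B, D, F, G}, so the common attributes are not a superkey of either fragment. The join is lossy.

No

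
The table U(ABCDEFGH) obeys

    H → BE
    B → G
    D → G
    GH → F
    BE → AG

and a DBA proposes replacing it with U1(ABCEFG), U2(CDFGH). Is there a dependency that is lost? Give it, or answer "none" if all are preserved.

Check H → BE: no single fragment contains all of {BEH}, and the restricted closure of {H} across the fragments never reaches {BE}.
B → G is preserved.
D → G is preserved.
GH → F is preserved.
BE → AG is preserved.

H → BE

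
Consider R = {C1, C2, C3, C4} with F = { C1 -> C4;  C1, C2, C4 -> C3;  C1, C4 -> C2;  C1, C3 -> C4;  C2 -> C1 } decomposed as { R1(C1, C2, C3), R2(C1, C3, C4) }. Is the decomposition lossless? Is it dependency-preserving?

Lossless test: (C1, C3)⁺ = {C1, C2, C3, C4}, which contains all of one fragment — lossless.
Dependency preservation: C1, C2, C4 → C3; C1, C4 → C2 are not contained in any single fragment, but the restricted closure of each left-hand side across the fragments still reaches the right-hand side; the remaining FDs each lie inside some fragment. All dependencies are preserved.

lossless and dependency-preserving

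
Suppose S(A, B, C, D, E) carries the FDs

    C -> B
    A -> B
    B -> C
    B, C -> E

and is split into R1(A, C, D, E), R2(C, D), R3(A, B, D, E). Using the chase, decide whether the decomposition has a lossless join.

Chase test. Columns are A, B, C, D, E; row i has aⱼ where attribute j ∈ Ri, else bᵢⱼ.
Initial tableau (one row per fragment):
  row 1: a1 b12 a3 a4 a5
  row 2: b21 b22 a3 a4 b25
  row 3: a1 a2 b33 a4 a5
Rows 1 and 2 agree on C; apply C→B and equate their B entries.
Rows 1 and 3 agree on A; apply A→B and equate their B entries.
Rows 1 and 3 agree on B; apply B→C and equate their C entries.
Rows 1 and 2 agree on B, C; apply B, C→E and equate their E entries.
Row 1 is now all distinguished symbols — the join is lossless.

Yes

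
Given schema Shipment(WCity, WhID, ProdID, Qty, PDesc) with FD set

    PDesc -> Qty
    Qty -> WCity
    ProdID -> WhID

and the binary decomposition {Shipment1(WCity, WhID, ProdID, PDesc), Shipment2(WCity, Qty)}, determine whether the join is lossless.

Common attributes: Shipment1 ∩ Shipment2 = {WCity}.
No dependency enlarges {WCity}, so (WCity)⁺ = {WCity}.
The closure contains neither all of Shipment1 = {WCity, WhID, ProdID, PDesc} nor all of Shipment2 = {WCity, Qty}, so the common attributes are not a superkey of either fragment. The join is lossy.

No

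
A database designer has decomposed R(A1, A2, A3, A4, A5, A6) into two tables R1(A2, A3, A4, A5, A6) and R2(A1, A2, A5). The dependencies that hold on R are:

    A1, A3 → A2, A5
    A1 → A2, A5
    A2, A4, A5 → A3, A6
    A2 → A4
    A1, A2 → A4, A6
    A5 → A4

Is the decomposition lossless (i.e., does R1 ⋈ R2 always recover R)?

Common attributes: R1 ∩ R2 = {A2, A5}.
Closure of {A2, A5}: A2 → A4 applies, adding A4; A2, A4, A5 → A3, A6 applies, adding A3, A6. So (A2, A5)⁺ = {A2, A3, A4, A5, A6}.
This closure contains every attribute of R1, so R1 ∩ R2 → R1. The join is lossless.

Yes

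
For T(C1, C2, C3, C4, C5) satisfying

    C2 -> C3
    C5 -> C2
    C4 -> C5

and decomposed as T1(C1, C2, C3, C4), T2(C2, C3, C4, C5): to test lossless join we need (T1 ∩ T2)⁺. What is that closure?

C2, C3, C4, C5

T1 ∩ T2 = {C2, C3, C4}.
C4 → C5 applies, adding C5
Closure: {C2, C3, C4, C5}.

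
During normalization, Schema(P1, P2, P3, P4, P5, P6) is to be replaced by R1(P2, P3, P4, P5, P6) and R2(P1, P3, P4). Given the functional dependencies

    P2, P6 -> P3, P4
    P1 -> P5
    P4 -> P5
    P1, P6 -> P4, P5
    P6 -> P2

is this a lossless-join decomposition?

No

Common attributes: R1 ∩ R2 = {P3, P4}.
Closure of {P3, P4}: P4 → P5 applies, adding P5. So (P3, P4)⁺ = {P3, P4, P5}.
The closure contains neither all of R1 = {P2, P3, P4, P5, P6} nor all of R2 = {P1, P3, P4}, so the common attributes are not a superkey of either fragment. The join is lossy.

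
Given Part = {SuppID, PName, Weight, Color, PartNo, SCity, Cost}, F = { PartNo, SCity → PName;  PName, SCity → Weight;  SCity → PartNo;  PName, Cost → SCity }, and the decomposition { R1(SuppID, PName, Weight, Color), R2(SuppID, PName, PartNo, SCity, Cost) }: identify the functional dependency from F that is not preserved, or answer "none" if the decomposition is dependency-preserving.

Check PName, SCity → Weight: no single fragment contains all of {PName, Weight, SCity}, and the restricted closure of {PName, SCity} across the fragments never reaches {Weight}.
PartNo, SCity → PName is preserved.
SCity → PartNo is preserved.
PName, Cost → SCity is preserved.

PName, SCity → Weight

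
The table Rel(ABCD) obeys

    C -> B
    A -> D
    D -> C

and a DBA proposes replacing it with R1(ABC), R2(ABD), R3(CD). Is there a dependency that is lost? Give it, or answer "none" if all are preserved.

none

C → B lies within R1.
A → D lies within R2.
D → C lies within R3.
Every dependency is enforceable on the fragments, so the decomposition is dependency-preserving.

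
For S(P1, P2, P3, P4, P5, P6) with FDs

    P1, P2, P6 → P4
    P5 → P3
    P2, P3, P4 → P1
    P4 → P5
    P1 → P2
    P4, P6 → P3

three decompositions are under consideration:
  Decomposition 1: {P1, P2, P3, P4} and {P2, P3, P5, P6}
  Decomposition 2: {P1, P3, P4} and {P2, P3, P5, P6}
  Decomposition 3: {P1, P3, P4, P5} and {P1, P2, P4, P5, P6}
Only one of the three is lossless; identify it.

Decomposition 1: common = {P2, P3}, closure = {P2, P3} → lossy.
Decomposition 2: common = {P3}, closure = {P3} → lossy.
Decomposition 3: common = {P1, P4, P5}, closure = {P1, P2, P3, P4, P5} → lossless.

Decomposition 3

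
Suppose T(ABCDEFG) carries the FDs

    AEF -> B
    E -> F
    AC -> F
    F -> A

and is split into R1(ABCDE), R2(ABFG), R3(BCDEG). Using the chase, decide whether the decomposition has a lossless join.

No

Chase test. Columns are ABCDEFG; row i has aⱼ where attribute j ∈ Ri, else bᵢⱼ.
Initial tableau (one row per fragment):
  row 1: a1 a2 a3 a4 a5 b16 b17
  row 2: a1 a2 b23 b24 b25 a6 a7
  row 3: b31 a2 a3 a4 a5 b36 a7
Rows 1 and 3 agree on E; apply E→F and equate their F entries.
Rows 1 and 3 agree on F; apply F→A and equate their A entries.
No row becomes fully distinguished — the join is lossy.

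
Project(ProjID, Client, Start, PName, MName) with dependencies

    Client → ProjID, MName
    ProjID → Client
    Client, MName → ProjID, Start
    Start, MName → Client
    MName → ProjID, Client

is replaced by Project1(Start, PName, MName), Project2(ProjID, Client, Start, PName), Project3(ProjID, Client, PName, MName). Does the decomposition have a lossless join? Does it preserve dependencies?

Lossless test (chase): Rows 2 and 3 agree on Client; apply Client→ProjID, MName and equate their ProjID, MName entries. Rows 2 and 3 agree on Client, MName; apply Client, MName→ProjID, Start and equate their ProjID, Start entries. Rows 1 and 2 agree on Start, MName; apply Start, MName→Client and equate their Client entries. Rows 1 and 2 agree on MName; apply MName→ProjID, Client and equate their ProjID, Client entries. Row 1 is now all distinguished symbols — the join is lossless.
Dependency preservation: Client, MName → ProjID, Start; Start, MName → Client are not contained in any single fragment, but the restricted closure of each left-hand side across the fragments still reaches the right-hand side; the remaining FDs each lie inside some fragment. All dependencies are preserved.

lossless and dependency-preserving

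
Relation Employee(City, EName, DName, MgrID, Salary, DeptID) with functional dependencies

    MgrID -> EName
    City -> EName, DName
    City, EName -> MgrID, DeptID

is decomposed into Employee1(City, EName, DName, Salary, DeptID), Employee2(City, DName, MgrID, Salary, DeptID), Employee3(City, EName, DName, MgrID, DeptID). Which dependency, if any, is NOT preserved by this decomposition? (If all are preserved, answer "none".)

MgrID → EName lies within Employee3.
City → EName, DName lies within Employee1.
City, EName → MgrID, DeptID lies within Employee3.
Every dependency is enforceable on the fragments, so the decomposition is dependency-preserving.

none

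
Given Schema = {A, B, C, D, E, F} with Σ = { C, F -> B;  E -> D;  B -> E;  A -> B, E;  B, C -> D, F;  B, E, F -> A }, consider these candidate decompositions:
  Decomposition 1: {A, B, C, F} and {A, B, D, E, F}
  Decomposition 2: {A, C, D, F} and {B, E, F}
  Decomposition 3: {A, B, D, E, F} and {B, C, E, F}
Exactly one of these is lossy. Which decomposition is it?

Decomposition 1: common = {A, B, F}, closure = {A, B, D, E, F} → lossless.
Decomposition 2: common = {F}, closure = {F} → lossy.
Decomposition 3: common = {B, E, F}, closure = {A, B, D, E, F} → lossless.

Decomposition 2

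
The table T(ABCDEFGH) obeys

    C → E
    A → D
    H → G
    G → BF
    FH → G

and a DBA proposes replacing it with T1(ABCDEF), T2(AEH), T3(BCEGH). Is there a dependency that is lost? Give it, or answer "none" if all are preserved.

Check G → BF: no single fragment contains all of {BFG}, and the restricted closure of {G} across the fragments never reaches {BF}.
C → E is preserved.
A → D is preserved.
H → G is preserved.
FH → G is preserved.

G → BF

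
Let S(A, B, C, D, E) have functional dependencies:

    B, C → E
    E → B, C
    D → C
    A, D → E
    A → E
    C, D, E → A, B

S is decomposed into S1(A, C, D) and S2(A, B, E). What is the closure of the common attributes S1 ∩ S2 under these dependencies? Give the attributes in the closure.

A, B, C, E

S1 ∩ S2 = {A}.
A → E applies, adding E
E → B, C applies, adding B, C
Closure: {A, B, C, E}.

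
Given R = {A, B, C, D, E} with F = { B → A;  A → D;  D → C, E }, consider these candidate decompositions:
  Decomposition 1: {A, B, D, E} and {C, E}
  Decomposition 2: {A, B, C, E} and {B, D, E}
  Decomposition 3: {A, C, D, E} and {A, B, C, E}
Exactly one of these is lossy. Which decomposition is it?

Decomposition 1: common = {E}, closure = {E} → lossy.
Decomposition 2: common = {B, E}, closure = {A, B, C, D, E} → lossless.
Decomposition 3: common = {A, C, E}, closure = {A, C, D, E} → lossless.

Decomposition 1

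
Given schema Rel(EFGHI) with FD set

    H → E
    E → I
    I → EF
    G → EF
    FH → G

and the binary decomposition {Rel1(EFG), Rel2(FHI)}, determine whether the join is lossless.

No

Common attributes: Rel1 ∩ Rel2 = {F}.
No dependency enlarges {F}, so (F)⁺ = {F}.
The closure contains neither all of Rel1 = {EFG} nor all of Rel2 = {FHI}, so the common attributes are not a superkey of either fragment. The join is lossy.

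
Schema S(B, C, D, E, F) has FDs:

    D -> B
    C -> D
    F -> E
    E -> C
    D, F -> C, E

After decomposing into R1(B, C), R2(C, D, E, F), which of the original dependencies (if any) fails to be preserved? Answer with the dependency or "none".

Check D → B: no single fragment contains all of {B, D}, and the restricted closure of {D} across the fragments never reaches {B}.
C → D is preserved.
F → E is preserved.
E → C is preserved.
D, F → C, E is preserved.

D -> B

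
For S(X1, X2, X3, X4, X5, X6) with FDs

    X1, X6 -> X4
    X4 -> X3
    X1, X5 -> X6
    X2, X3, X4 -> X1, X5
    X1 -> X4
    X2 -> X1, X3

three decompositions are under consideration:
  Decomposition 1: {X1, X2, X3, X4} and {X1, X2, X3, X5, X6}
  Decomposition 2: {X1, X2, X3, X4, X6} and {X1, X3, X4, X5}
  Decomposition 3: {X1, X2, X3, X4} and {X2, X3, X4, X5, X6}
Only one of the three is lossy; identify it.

Decomposition 2

Decomposition 1: common = {X1, X2, X3}, closure = {X1, X2, X3, X4, X5, X6} → lossless.
Decomposition 2: common = {X1, X3, X4}, closure = {X1, X3, X4} → lossy.
Decomposition 3: common = {X2, X3, X4}, closure = {X1, X2, X3, X4, X5, X6} → lossless.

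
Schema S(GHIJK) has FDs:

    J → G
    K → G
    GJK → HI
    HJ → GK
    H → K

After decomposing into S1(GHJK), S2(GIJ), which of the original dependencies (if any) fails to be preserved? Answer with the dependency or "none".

Check GJK → HI: no single fragment contains all of {GHIJK}, and the restricted closure of {GJK} across the fragments never reaches {HI}.
J → G is preserved.
K → G is preserved.
HJ → GK is preserved.
H → K is preserved.

GJK → HI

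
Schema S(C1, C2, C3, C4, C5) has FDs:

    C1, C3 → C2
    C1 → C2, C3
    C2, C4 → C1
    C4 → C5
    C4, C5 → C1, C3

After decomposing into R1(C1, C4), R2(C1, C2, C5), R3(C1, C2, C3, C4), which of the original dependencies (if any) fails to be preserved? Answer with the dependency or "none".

Check C4 → C5: no single fragment contains all of {C4, C5}, and the restricted closure of {C4} across the fragments never reaches {C5}.
C1, C3 → C2 is preserved.
C1 → C2, C3 is preserved.
C2, C4 → C1 is preserved.
C4, C5 → C1, C3 is preserved.

C4 → C5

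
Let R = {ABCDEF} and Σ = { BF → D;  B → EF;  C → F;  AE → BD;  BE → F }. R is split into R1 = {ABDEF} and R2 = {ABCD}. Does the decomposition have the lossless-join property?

Common attributes: R1 ∩ R2 = {ABD}.
Closure of {ABD}: B → EF applies, adding EF. So (ABD)⁺ = {ABDEF}.
This closure contains every attribute of R1, so R1 ∩ R2 → R1. The join is lossless.

Yes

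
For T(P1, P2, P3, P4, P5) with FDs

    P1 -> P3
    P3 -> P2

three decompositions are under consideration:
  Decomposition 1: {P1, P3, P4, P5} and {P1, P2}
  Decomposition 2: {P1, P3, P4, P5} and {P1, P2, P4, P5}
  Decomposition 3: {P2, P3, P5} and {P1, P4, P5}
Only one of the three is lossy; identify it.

Decomposition 1: common = {P1}, closure = {P1, P2, P3} → lossless.
Decomposition 2: common = {P1, P4, P5}, closure = {P1, P2, P3, P4, P5} → lossless.
Decomposition 3: common = {P5}, closure = {P5} → lossy.

Decomposition 3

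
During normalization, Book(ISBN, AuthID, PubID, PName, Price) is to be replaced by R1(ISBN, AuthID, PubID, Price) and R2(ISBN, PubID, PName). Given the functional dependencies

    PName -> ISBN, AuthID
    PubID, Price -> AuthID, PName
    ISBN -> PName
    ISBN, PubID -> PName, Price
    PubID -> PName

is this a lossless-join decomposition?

Common attributes: R1 ∩ R2 = {ISBN, PubID}.
Closure of {ISBN, PubID}: ISBN → PName applies, adding PName; ISBN, PubID → PName, Price applies, adding Price; PName → ISBN, AuthID applies, adding AuthID. So (ISBN, PubID)⁺ = {ISBN, AuthID, PubID, PName, Price}.
This closure contains every attribute of R1, so R1 ∩ R2 → R1. The join is lossless.

Yes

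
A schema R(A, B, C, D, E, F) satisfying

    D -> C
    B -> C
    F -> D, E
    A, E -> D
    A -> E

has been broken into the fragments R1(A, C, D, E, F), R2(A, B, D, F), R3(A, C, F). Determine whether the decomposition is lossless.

Yes

Chase test. Columns are A, B, C, D, E, F; row i has aⱼ where attribute j ∈ Ri, else bᵢⱼ.
Initial tableau (one row per fragment):
  row 1: a1 b12 a3 a4 a5 a6
  row 2: a1 a2 b23 a4 b25 a6
  row 3: a1 b32 a3 b34 b35 a6
Rows 1 and 2 agree on D; apply D→C and equate their C entries.
Rows 1 and 2 agree on F; apply F→D, E and equate their D, E entries.
Rows 1 and 3 agree on F; apply F→D, E and equate their D, E entries.
Row 2 is now all distinguished symbols — the join is lossless.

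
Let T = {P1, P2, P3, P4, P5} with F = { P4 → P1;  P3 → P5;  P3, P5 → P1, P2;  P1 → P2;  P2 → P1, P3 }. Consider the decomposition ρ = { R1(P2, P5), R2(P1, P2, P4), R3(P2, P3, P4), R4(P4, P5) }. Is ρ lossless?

Chase test. Columns are P1, P2, P3, P4, P5; row i has aⱼ where attribute j ∈ Ri, else bᵢⱼ.
Initial tableau (one row per fragment):
  row 1: b11 a2 b13 b14 a5
  row 2: a1 a2 b23 a4 b25
  row 3: b31 a2 a3 a4 b35
  row 4: b41 b42 b43 a4 a5
Rows 2 and 3 agree on P4; apply P4→P1 and equate their P1 entries.
Rows 2 and 4 agree on P4; apply P4→P1 and equate their P1 entries.
Rows 2 and 4 agree on P1; apply P1→P2 and equate their P2 entries.
Rows 1 and 2 agree on P2; apply P2→P1, P3 and equate their P1, P3 entries.
Rows 1 and 3 agree on P2; apply P2→P1, P3 and equate their P1, P3 entries.
Rows 1 and 4 agree on P2; apply P2→P1, P3 and equate their P1, P3 entries.
Rows 1 and 2 agree on P3; apply P3→P5 and equate their P5 entries.
Rows 1 and 3 agree on P3; apply P3→P5 and equate their P5 entries.
Row 2 is now all distinguished symbols — the join is lossless.

Yes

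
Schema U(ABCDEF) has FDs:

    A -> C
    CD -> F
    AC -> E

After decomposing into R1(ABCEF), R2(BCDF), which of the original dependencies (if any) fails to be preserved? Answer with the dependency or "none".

none

A → C lies within R1.
CD → F lies within R2.
AC → E lies within R1.
Every dependency is enforceable on the fragments, so the decomposition is dependency-preserving.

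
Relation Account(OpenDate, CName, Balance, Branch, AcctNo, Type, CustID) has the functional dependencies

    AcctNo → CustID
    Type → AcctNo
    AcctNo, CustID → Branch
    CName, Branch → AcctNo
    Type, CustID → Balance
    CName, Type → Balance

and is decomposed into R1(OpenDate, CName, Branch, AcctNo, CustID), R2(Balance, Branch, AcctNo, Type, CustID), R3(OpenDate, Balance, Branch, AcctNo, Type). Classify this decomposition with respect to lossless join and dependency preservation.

Lossless test (chase): Rows 1 and 3 agree on AcctNo; apply AcctNo→CustID and equate their CustID entries. No row becomes fully distinguished — the join is lossy.
Dependency preservation: CName, Type → Balance is not contained in any single fragment, but the restricted closure of its left-hand side across the fragments still reaches the right-hand side; the remaining FDs each lie inside some fragment. All dependencies are preserved.

lossy but dependency-preserving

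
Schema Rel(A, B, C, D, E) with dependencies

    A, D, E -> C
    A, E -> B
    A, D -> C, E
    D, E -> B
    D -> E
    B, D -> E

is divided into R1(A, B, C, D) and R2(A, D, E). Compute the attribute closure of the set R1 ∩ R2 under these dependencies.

A, B, C, D, E

R1 ∩ R2 = {A, D}.
A, D → C, E applies, adding C, E
D, E → B applies, adding B
Closure: {A, B, C, D, E}.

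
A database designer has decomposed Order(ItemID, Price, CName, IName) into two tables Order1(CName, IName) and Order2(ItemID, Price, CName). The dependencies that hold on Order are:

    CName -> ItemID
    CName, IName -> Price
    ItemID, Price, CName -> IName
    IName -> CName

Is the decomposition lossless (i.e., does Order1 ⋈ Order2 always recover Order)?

Common attributes: Order1 ∩ Order2 = {CName}.
Closure of {CName}: CName → ItemID applies, adding ItemID. So (CName)⁺ = {ItemID, CName}.
The closure contains neither all of Order1 = {CName, IName} nor all of Order2 = {ItemID, Price, CName}, so the common attributes are not a superkey of either fragment. The join is lossy.

No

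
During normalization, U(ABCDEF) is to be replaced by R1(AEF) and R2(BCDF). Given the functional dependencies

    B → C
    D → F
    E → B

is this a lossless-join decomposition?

Common attributes: R1 ∩ R2 = {F}.
No dependency enlarges {F}, so (F)⁺ = {F}.
The closure contains neither all of R1 = {AEF} nor all of R2 = {BCDF}, so the common attributes are not a superkey of either fragment. The join is lossy.

No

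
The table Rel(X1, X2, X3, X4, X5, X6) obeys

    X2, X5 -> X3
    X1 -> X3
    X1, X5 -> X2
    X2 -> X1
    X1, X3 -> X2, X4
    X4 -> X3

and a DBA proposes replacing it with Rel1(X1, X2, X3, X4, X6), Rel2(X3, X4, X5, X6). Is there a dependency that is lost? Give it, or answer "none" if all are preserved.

X2, X5 → X3: restricted closure across fragments reaches X3.
X1 → X3 lies within Rel1.
X1, X5 → X2: restricted closure across fragments reaches X2.
X2 → X1 lies within Rel1.
X1, X3 → X2, X4 lies within Rel1.
X4 → X3 lies within Rel1.
Every dependency is enforceable on the fragments, so the decomposition is dependency-preserving.

none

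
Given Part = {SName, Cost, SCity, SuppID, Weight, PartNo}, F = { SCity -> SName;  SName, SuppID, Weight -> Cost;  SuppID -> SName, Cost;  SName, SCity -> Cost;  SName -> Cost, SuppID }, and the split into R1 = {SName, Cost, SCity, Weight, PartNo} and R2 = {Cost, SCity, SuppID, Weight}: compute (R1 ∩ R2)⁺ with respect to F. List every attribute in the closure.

SName, Cost, SCity, SuppID, Weight

R1 ∩ R2 = {Cost, SCity, Weight}.
SCity → SName applies, adding SName
SName → Cost, SuppID applies, adding SuppID
Closure: {SName, Cost, SCity, SuppID, Weight}.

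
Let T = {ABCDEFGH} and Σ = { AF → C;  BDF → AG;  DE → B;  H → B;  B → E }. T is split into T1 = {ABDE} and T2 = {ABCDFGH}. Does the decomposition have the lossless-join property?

Common attributes: T1 ∩ T2 = {ABD}.
Closure of {ABD}: B → E applies, adding E. So (ABD)⁺ = {ABDE}.
This closure contains every attribute of T1, so T1 ∩ T2 → T1. The join is lossless.

Yes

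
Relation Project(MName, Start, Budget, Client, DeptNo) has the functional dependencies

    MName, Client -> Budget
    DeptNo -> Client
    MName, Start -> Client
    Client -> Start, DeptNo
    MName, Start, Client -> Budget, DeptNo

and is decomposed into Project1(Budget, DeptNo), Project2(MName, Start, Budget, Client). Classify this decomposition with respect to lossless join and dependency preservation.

lossy and not dependency-preserving

Lossless test: (Budget)⁺ = {Budget}, which is a superkey of neither fragment — lossy.
Dependency preservation: the restricted closure of {DeptNo} across the fragments never reaches {Client}, so DeptNo → Client cannot be enforced without a join — not preserved.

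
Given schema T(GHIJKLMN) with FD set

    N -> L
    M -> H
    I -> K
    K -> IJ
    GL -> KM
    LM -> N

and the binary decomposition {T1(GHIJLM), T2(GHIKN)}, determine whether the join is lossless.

No

Common attributes: T1 ∩ T2 = {GHI}.
Closure of {GHI}: I → K applies, adding K; K → IJ applies, adding J. So (GHI)⁺ = {GHIJK}.
The closure contains neither all of T1 = {GHIJLM} nor all of T2 = {GHIKN}, so the common attributes are not a superkey of either fragment. The join is lossy.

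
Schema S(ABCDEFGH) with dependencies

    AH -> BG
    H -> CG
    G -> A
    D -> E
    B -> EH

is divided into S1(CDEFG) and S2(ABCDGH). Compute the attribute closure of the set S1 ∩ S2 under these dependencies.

S1 ∩ S2 = {CDG}.
G → A applies, adding A
D → E applies, adding E
Closure: {ACDEG}.

ACDEG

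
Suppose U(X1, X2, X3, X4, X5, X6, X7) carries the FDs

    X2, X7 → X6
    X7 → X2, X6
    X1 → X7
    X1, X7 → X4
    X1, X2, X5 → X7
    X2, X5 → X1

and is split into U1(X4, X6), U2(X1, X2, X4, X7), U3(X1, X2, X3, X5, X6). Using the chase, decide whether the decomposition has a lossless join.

Chase test. Columns are X1, X2, X3, X4, X5, X6, X7; row i has aⱼ where attribute j ∈ Ui, else bᵢⱼ.
Initial tableau (one row per fragment):
  row 1: b11 b12 b13 a4 b15 a6 b17
  row 2: a1 a2 b23 a4 b25 b26 a7
  row 3: a1 a2 a3 b34 a5 a6 b37
Rows 2 and 3 agree on X1; apply X1→X7 and equate their X7 entries.
Rows 2 and 3 agree on X1, X7; apply X1, X7→X4 and equate their X4 entries.
Rows 2 and 3 agree on X2, X7; apply X2, X7→X6 and equate their X6 entries.
Row 3 is now all distinguished symbols — the join is lossless.

Yes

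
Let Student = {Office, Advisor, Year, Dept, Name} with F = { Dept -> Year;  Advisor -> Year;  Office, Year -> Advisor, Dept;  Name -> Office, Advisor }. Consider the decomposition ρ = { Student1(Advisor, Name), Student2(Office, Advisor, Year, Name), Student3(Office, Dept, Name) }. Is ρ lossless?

Chase test. Columns are Office, Advisor, Year, Dept, Name; row i has aⱼ where attribute j ∈ Studenti, else bᵢⱼ.
Initial tableau (one row per fragment):
  row 1: b11 a2 b13 b14 a5
  row 2: a1 a2 a3 b24 a5
  row 3: a1 b32 b33 a4 a5
Rows 1 and 2 agree on Advisor; apply Advisor→Year and equate their Year entries.
Rows 1 and 2 agree on Name; apply Name→Office, Advisor and equate their Office, Advisor entries.
Rows 1 and 3 agree on Name; apply Name→Office, Advisor and equate their Office, Advisor entries.
Rows 1 and 3 agree on Advisor; apply Advisor→Year and equate their Year entries.
Rows 1 and 2 agree on Office, Year; apply Office, Year→Advisor, Dept and equate their Advisor, Dept entries.
Rows 1 and 3 agree on Office, Year; apply Office, Year→Advisor, Dept and equate their Advisor, Dept entries.
Row 1 is now all distinguished symbols — the join is lossless.

Yes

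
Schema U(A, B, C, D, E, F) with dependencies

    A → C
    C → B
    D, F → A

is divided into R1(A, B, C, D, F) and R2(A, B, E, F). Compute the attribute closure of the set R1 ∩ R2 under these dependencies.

R1 ∩ R2 = {A, B, F}.
A → C applies, adding C
Closure: {A, B, C, F}.

A, B, C, F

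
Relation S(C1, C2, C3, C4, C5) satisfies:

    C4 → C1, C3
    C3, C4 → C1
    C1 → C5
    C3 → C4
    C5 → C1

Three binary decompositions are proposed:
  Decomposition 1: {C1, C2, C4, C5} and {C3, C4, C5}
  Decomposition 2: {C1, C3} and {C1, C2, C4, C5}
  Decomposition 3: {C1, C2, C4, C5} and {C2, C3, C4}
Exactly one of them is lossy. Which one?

Decomposition 1: common = {C4, C5}, closure = {C1, C3, C4, C5} → lossless.
Decomposition 2: common = {C1}, closure = {C1, C5} → lossy.
Decomposition 3: common = {C2, C4}, closure = {C1, C2, C3, C4, C5} → lossless.

Decomposition 2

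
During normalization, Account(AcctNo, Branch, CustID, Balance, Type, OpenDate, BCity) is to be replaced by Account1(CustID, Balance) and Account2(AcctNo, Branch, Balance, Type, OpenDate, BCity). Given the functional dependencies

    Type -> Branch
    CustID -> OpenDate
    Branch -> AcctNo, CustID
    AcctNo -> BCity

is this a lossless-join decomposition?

Common attributes: Account1 ∩ Account2 = {Balance}.
No dependency enlarges {Balance}, so (Balance)⁺ = {Balance}.
The closure contains neither all of Account1 = {CustID, Balance} nor all of Account2 = {AcctNo, Branch, Balance, Type, OpenDate, BCity}, so the common attributes are not a superkey of either fragment. The join is lossy.

No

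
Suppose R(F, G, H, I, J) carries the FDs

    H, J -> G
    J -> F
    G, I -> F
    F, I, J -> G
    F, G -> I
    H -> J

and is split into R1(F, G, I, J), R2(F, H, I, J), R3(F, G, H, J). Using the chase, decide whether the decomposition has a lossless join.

Yes

Chase test. Columns are F, G, H, I, J; row i has aⱼ where attribute j ∈ Ri, else bᵢⱼ.
Initial tableau (one row per fragment):
  row 1: a1 a2 b13 a4 a5
  row 2: a1 b22 a3 a4 a5
  row 3: a1 a2 a3 b34 a5
Rows 2 and 3 agree on H, J; apply H, J→G and equate their G entries.
Rows 1 and 3 agree on F, G; apply F, G→I and equate their I entries.
Row 2 is now all distinguished symbols — the join is lossless.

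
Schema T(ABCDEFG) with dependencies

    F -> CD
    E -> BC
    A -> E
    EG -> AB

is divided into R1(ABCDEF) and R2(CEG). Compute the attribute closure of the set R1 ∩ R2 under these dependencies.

BCE

R1 ∩ R2 = {CE}.
E → BC applies, adding B
Closure: {BCE}.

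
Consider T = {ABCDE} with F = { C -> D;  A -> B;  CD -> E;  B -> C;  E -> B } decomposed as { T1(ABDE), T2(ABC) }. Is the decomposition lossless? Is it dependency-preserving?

Lossless test: (AB)⁺ = {ABCDE}, which contains all of one fragment — lossless.
Dependency preservation: C → D; CD → E are not contained in any single fragment, but the restricted closure of each left-hand side across the fragments still reaches the right-hand side; the remaining FDs each lie inside some fragment. All dependencies are preserved.

lossless and dependency-preserving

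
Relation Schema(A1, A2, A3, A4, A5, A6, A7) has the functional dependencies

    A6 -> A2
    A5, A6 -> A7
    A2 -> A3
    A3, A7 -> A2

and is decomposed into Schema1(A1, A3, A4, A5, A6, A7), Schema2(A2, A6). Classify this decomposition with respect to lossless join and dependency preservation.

lossless but not dependency-preserving

Lossless test: (A6)⁺ = {A2, A3, A6}, which contains all of one fragment — lossless.
Dependency preservation: the restricted closure of {A2} across the fragments never reaches {A3}, so A2 → A3 cannot be enforced without a join — not preserved.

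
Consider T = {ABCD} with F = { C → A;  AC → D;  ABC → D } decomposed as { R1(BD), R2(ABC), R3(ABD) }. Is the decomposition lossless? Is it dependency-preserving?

lossy and not dependency-preserving

Lossless test (chase): applying each FD to every pair of rows produces no changes in the tableau, so no row becomes fully distinguished — the join is lossy.
Dependency preservation: the restricted closure of {AC} across the fragments never reaches {D}, so AC → D cannot be enforced without a join — not preserved.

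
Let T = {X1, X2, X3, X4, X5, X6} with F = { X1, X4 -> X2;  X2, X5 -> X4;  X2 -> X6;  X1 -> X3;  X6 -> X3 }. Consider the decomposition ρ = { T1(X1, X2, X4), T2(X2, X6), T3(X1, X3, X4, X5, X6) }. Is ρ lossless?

Yes

Chase test. Columns are X1, X2, X3, X4, X5, X6; row i has aⱼ where attribute j ∈ Ti, else bᵢⱼ.
Initial tableau (one row per fragment):
  row 1: a1 a2 b13 a4 b15 b16
  row 2: b21 a2 b23 b24 b25 a6
  row 3: a1 b32 a3 a4 a5 a6
Rows 1 and 3 agree on X1, X4; apply X1, X4→X2 and equate their X2 entries.
Rows 1 and 2 agree on X2; apply X2→X6 and equate their X6 entries.
Rows 1 and 3 agree on X1; apply X1→X3 and equate their X3 entries.
Rows 1 and 2 agree on X6; apply X6→X3 and equate their X3 entries.
Row 3 is now all distinguished symbols — the join is lossless.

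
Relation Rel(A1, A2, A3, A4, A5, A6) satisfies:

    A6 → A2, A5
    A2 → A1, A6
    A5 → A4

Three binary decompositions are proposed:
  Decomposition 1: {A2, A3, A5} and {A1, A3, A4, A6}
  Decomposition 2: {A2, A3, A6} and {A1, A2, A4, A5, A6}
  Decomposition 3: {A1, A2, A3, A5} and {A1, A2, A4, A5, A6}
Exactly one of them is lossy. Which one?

Decomposition 1: common = {A3}, closure = {A3} → lossy.
Decomposition 2: common = {A2, A6}, closure = {A1, A2, A4, A5, A6} → lossless.
Decomposition 3: common = {A1, A2, A5}, closure = {A1, A2, A4, A5, A6} → lossless.

Decomposition 1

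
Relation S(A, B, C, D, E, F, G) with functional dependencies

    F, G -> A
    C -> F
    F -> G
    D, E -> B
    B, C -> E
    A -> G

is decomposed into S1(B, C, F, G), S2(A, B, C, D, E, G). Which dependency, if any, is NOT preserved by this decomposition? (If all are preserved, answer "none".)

F, G -> A

Check F, G → A: no single fragment contains all of {A, F, G}, and the restricted closure of {F, G} across the fragments never reaches {A}.
C → F is preserved.
F → G is preserved.
D, E → B is preserved.
B, C → E is preserved.
A → G is preserved.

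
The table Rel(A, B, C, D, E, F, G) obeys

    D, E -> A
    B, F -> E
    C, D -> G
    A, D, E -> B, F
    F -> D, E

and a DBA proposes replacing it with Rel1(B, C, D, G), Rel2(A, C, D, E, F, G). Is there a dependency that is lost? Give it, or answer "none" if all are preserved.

Check A, D, E → B, F: no single fragment contains all of {A, B, D, E, F}, and the restricted closure of {A, D, E} across the fragments never reaches {B, F}.
D, E → A is preserved.
B, F → E is preserved.
C, D → G is preserved.
F → D, E is preserved.

A, D, E -> B, F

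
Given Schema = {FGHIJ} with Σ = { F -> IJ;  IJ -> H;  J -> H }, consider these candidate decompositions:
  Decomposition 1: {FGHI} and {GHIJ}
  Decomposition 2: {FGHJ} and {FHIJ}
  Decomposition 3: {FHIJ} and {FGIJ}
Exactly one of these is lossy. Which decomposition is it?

Decomposition 1

Decomposition 1: common = {GHI}, closure = {GHI} → lossy.
Decomposition 2: common = {FHJ}, closure = {FHIJ} → lossless.
Decomposition 3: common = {FIJ}, closure = {FHIJ} → lossless.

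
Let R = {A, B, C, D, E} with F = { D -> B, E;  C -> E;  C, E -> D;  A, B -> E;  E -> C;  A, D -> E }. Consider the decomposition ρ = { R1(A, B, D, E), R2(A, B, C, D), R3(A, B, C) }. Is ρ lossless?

Yes

Chase test. Columns are A, B, C, D, E; row i has aⱼ where attribute j ∈ Ri, else bᵢⱼ.
Initial tableau (one row per fragment):
  row 1: a1 a2 b13 a4 a5
  row 2: a1 a2 a3 a4 b25
  row 3: a1 a2 a3 b34 b35
Rows 1 and 2 agree on D; apply D→B, E and equate their B, E entries.
Rows 2 and 3 agree on C; apply C→E and equate their E entries.
Rows 2 and 3 agree on C, E; apply C, E→D and equate their D entries.
Rows 1 and 2 agree on E; apply E→C and equate their C entries.
Row 1 is now all distinguished symbols — the join is lossless.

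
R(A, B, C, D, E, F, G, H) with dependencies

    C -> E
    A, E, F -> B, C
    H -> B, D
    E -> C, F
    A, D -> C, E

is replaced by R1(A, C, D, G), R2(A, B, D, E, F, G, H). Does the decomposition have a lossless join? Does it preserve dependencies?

lossless but not dependency-preserving

Lossless test: (A, D, G)⁺ = {A, B, C, D, E, F, G}, which contains all of one fragment — lossless.
Dependency preservation: the restricted closure of {C} across the fragments never reaches {E}, so C → E cannot be enforced without a join — not preserved.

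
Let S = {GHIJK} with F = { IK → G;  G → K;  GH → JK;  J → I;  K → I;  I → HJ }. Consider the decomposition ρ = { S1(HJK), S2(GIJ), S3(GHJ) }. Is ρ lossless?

No

Chase test. Columns are GHIJK; row i has aⱼ where attribute j ∈ Si, else bᵢⱼ.
Initial tableau (one row per fragment):
  row 1: b11 a2 b13 a4 a5
  row 2: a1 b22 a3 a4 b25
  row 3: a1 a2 b33 a4 b35
Rows 2 and 3 agree on G; apply G→K and equate their K entries.
Rows 1 and 2 agree on J; apply J→I and equate their I entries.
Rows 1 and 3 agree on J; apply J→I and equate their I entries.
Rows 1 and 2 agree on I; apply I→HJ and equate their HJ entries.
No row becomes fully distinguished — the join is lossy.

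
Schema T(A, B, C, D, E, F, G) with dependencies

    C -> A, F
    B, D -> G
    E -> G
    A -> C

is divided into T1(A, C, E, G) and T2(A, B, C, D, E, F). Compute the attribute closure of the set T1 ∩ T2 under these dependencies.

T1 ∩ T2 = {A, C, E}.
C → A, F applies, adding F
E → G applies, adding G
Closure: {A, C, E, F, G}.

A, C, E, F, G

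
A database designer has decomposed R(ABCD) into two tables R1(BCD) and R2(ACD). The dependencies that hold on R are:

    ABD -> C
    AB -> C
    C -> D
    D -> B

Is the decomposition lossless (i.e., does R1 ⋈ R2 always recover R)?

Common attributes: R1 ∩ R2 = {CD}.
Closure of {CD}: D → B applies, adding B. So (CD)⁺ = {BCD}.
This closure contains every attribute of R1, so R1 ∩ R2 → R1. The join is lossless.

Yes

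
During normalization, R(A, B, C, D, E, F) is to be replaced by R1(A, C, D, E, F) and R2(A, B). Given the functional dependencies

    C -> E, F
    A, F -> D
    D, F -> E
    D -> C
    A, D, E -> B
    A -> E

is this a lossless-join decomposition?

Common attributes: R1 ∩ R2 = {A}.
Closure of {A}: A → E applies, adding E. So (A)⁺ = {A, E}.
The closure contains neither all of R1 = {A, C, D, E, F} nor all of R2 = {A, B}, so the common attributes are not a superkey of either fragment. The join is lossy.

No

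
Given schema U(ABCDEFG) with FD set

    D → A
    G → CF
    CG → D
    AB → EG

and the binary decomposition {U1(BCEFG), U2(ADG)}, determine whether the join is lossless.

Common attributes: U1 ∩ U2 = {G}.
Closure of {G}: G → CF applies, adding CF; CG → D applies, adding D; D → A applies, adding A. So (G)⁺ = {ACDFG}.
This closure contains every attribute of U2, so U1 ∩ U2 → U2. The join is lossless.

Yes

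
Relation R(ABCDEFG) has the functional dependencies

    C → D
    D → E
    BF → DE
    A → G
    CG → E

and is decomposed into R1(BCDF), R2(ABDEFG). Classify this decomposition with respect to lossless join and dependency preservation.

lossy but dependency-preserving

Lossless test: (BDF)⁺ = {BDEF}, which is a superkey of neither fragment — lossy.
Dependency preservation: CG → E is not contained in any single fragment, but the restricted closure of its left-hand side across the fragments still reaches the right-hand side; the remaining FDs each lie inside some fragment. All dependencies are preserved.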